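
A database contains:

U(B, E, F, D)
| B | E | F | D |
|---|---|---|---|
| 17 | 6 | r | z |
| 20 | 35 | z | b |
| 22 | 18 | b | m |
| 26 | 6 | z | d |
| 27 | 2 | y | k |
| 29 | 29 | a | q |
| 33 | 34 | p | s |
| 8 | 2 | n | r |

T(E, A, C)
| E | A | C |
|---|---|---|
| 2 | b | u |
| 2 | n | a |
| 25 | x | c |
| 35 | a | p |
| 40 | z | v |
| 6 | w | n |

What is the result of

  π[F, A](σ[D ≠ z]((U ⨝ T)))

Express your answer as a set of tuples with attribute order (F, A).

Natural join on E: {(17, 6, r, z, w, n), (20, 35, z, b, a, p), (26, 6, z, d, w, n), (27, 2, y, k, b, u), (27, 2, y, k, n, a), (8, 2, n, r, b, u), (8, 2, n, r, n, a)}
σ[D ≠ z]: keep tuples satisfying D ≠ z → {(20, 35, z, b, a, p), (26, 6, z, d, w, n), (27, 2, y, k, b, u), (27, 2, y, k, n, a), (8, 2, n, r, b, u), (8, 2, n, r, n, a)}
π[F, A]: project onto (F, A) → {(n, b), (n, n), (y, b), (y, n), (z, a), (z, w)}

{(n, b), (n, n), (y, b), (y, n), (z, a), (z, w)}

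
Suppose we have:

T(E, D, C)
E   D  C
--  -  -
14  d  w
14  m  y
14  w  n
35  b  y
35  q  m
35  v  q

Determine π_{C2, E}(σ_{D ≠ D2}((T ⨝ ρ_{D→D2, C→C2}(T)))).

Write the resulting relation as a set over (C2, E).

{(m, 35), (n, 14), (q, 35), (w, 14), (y, 14), (y, 35)}

ρ[D→D2, C→C2]: schema becomes (E, D2, C2); tuples unchanged.
Natural join on E: {(14, d, w, d, w), (14, d, w, m, y), (14, d, w, w, n), (14, m, y, d, w), (14, m, y, m, y), (14, m, y, w, n), (14, w, n, d, w), (14, w, n, m, y), (14, w, n, w, n), (35, b, y, b, y), (35, b, y, q, m), (35, b, y, v, q), (35, q, m, b, y), (35, q, m, q, m), (35, q, m, v, q), (35, v, q, b, y), (35, v, q, q, m), (35, v, q, v, q)}
Apply σ_{D ≠ D2}; surviving tuples: {(14, d, w, m, y), (14, d, w, w, n), (14, m, y, d, w), (14, m, y, w, n), (14, w, n, d, w), (14, w, n, m, y), (35, b, y, q, m), (35, b, y, v, q), (35, q, m, b, y), (35, q, m, v, q), (35, v, q, b, y), (35, v, q, q, m)}
Projecting to C2, E (6 duplicate(s) eliminated): {(m, 35), (n, 14), (q, 35), (w, 14), (y, 14), (y, 35)}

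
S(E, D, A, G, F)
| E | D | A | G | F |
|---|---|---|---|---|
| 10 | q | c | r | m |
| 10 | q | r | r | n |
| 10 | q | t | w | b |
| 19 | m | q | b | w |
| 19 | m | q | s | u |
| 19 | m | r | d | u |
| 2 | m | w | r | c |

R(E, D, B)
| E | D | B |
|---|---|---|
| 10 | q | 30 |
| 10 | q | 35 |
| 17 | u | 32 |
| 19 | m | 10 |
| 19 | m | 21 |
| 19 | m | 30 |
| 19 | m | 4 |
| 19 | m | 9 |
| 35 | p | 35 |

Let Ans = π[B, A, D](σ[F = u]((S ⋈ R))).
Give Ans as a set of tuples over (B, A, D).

Joining S and R on E, D yields {(10, q, c, r, m, 30), (10, q, c, r, m, 35), (10, q, r, r, n, 30), (10, q, r, r, n, 35), (10, q, t, w, b, 30), (10, q, t, w, b, 35), (19, m, q, b, w, 10), (19, m, q, b, w, 21), (19, m, q, b, w, 30), (19, m, q, b, w, 4), (19, m, q, b, w, 9), (19, m, q, s, u, 10), (19, m, q, s, u, 21), (19, m, q, s, u, 30), (19, m, q, s, u, 4), (19, m, q, s, u, 9), (19, m, r, d, u, 10), (19, m, r, d, u, 21), (19, m, r, d, u, 30), (19, m, r, d, u, 4), (19, m, r, d, u, 9)}.
Apply σ_{F = u}; surviving tuples: {(19, m, q, s, u, 10), (19, m, q, s, u, 21), (19, m, q, s, u, 30), (19, m, q, s, u, 4), (19, m, q, s, u, 9), (19, m, r, d, u, 10), (19, m, r, d, u, 21), (19, m, r, d, u, 30), (19, m, r, d, u, 4), (19, m, r, d, u, 9)}
π[B, A, D]: project onto (B, A, D) → {(10, q, m), (10, r, m), (21, q, m), (21, r, m), (30, q, m), (30, r, m), (4, q, m), (4, r, m), (9, q, m), (9, r, m)}

{(10, q, m), (10, r, m), (21, q, m), (21, r, m), (30, q, m), (30, r, m), (4, q, m), (4, r, m), (9, q, m), (9, r, m)}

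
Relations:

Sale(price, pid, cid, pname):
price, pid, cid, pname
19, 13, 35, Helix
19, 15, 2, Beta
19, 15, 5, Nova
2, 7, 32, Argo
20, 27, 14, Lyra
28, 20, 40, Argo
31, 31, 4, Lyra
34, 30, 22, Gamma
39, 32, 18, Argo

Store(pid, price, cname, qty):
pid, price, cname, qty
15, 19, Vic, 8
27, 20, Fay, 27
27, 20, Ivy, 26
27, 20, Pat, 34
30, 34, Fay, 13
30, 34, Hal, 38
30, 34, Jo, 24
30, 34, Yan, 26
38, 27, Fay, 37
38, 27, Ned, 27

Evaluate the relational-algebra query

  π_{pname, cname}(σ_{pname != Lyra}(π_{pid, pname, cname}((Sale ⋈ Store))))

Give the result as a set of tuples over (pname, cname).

Natural join on price, pid: {(19, 15, 2, Beta, Vic, 8), (19, 15, 5, Nova, Vic, 8), (20, 27, 14, Lyra, Fay, 27), (20, 27, 14, Lyra, Ivy, 26), (20, 27, 14, Lyra, Pat, 34), (34, 30, 22, Gamma, Fay, 13), (34, 30, 22, Gamma, Hal, 38), (34, 30, 22, Gamma, Jo, 24), (34, 30, 22, Gamma, Yan, 26)}
Keep only column(s) pid, pname, cname: {(15, Beta, Vic), (15, Nova, Vic), (27, Lyra, Fay), (27, Lyra, Ivy), (27, Lyra, Pat), (30, Gamma, Fay), (30, Gamma, Hal), (30, Gamma, Jo), (30, Gamma, Yan)}
Selection pname != Lyra: {(15, Beta, Vic), (15, Nova, Vic), (30, Gamma, Fay), (30, Gamma, Hal), (30, Gamma, Jo), (30, Gamma, Yan)}
Keep only column(s) pname, cname: {(Beta, Vic), (Gamma, Fay), (Gamma, Hal), (Gamma, Jo), (Gamma, Yan), (Nova, Vic)}

{(Beta, Vic), (Gamma, Fay), (Gamma, Hal), (Gamma, Jo), (Gamma, Yan), (Nova, Vic)}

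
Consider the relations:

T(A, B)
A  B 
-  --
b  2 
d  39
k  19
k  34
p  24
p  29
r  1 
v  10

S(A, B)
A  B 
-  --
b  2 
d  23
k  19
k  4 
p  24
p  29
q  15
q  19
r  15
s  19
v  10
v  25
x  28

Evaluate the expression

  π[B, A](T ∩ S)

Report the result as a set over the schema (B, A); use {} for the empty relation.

Intersection: {(b, 2), (d, 39), (k, 19), (k, 34), (p, 24), (p, 29), (r, 1), (v, 10)} with {(b, 2), (d, 23), (k, 19), (k, 4), (p, 24), (p, 29), (q, 15), (q, 19), (r, 15), (s, 19), (v, 10), (v, 25), (x, 28)} → {(b, 2), (k, 19), (p, 24), (p, 29), (v, 10)}
Keep only column(s) B, A: {(10, v), (19, k), (2, b), (24, p), (29, p)}

{(10, v), (19, k), (2, b), (24, p), (29, p)}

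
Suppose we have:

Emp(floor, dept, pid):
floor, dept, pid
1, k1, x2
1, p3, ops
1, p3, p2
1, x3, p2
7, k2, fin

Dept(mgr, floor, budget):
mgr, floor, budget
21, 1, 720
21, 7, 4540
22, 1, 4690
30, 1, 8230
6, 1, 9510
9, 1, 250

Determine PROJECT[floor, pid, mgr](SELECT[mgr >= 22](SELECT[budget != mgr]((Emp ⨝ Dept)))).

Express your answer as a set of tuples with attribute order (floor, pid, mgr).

{(1, ops, 22), (1, ops, 30), (1, p2, 22), (1, p2, 30), (1, x2, 22), (1, x2, 30)}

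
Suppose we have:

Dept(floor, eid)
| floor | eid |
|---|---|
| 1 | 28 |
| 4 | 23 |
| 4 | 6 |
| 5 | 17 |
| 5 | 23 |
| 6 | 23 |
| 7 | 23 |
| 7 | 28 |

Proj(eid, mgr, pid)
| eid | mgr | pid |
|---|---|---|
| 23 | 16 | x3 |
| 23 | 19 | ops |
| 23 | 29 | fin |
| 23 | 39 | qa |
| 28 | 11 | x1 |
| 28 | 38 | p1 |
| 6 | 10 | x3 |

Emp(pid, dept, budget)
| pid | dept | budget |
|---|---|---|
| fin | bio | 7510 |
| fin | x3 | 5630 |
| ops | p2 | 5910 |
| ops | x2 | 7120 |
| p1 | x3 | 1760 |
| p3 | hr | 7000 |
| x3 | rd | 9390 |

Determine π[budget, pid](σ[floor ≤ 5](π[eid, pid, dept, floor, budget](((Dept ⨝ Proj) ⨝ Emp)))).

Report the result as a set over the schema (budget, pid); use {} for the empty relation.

Joining Dept and Proj on eid yields {(1, 28, 11, x1), (1, 28, 38, p1), (4, 23, 16, x3), (4, 23, 19, ops), (4, 23, 29, fin), (4, 23, 39, qa), (4, 6, 10, x3), (5, 23, 16, x3), (5, 23, 19, ops), (5, 23, 29, fin), (5, 23, 39, qa), (6, 23, 16, x3), (6, 23, 19, ops), (6, 23, 29, fin), (6, 23, 39, qa), (7, 23, 16, x3), (7, 23, 19, ops), (7, 23, 29, fin), (7, 23, 39, qa), (7, 28, 11, x1), (7, 28, 38, p1)}.
Joining (Dept ⨝ Proj) and Emp on pid yields {(1, 28, 38, p1, x3, 1760), (4, 23, 16, x3, rd, 9390), (4, 23, 19, ops, p2, 5910), (4, 23, 19, ops, x2, 7120), (4, 23, 29, fin, bio, 7510), (4, 23, 29, fin, x3, 5630), (4, 6, 10, x3, rd, 9390), (5, 23, 16, x3, rd, 9390), (5, 23, 19, ops, p2, 5910), (5, 23, 19, ops, x2, 7120), (5, 23, 29, fin, bio, 7510), (5, 23, 29, fin, x3, 5630), (6, 23, 16, x3, rd, 9390), (6, 23, 19, ops, p2, 5910), (6, 23, 19, ops, x2, 7120), (6, 23, 29, fin, bio, 7510), (6, 23, 29, fin, x3, 5630), (7, 23, 16, x3, rd, 9390), (7, 23, 19, ops, p2, 5910), (7, 23, 19, ops, x2, 7120), (7, 23, 29, fin, bio, 7510), (7, 23, 29, fin, x3, 5630), (7, 28, 38, p1, x3, 1760)}.
Projecting to eid, pid, dept, floor, budget: {(23, fin, bio, 4, 7510), (23, fin, bio, 5, 7510), (23, fin, bio, 6, 7510), (23, fin, bio, 7, 7510), (23, fin, x3, 4, 5630), (23, fin, x3, 5, 5630), (23, fin, x3, 6, 5630), (23, fin, x3, 7, 5630), (23, ops, p2, 4, 5910), (23, ops, p2, 5, 5910), (23, ops, p2, 6, 5910), (23, ops, p2, 7, 5910), (23, ops, x2, 4, 7120), (23, ops, x2, 5, 7120), (23, ops, x2, 6, 7120), (23, ops, x2, 7, 7120), (23, x3, rd, 4, 9390), (23, x3, rd, 5, 9390), (23, x3, rd, 6, 9390), (23, x3, rd, 7, 9390), (28, p1, x3, 1, 1760), (28, p1, x3, 7, 1760), (6, x3, rd, 4, 9390)}
Apply σ_{floor ≤ 5}; surviving tuples: {(23, fin, bio, 4, 7510), (23, fin, bio, 5, 7510), (23, fin, x3, 4, 5630), (23, fin, x3, 5, 5630), (23, ops, p2, 4, 5910), (23, ops, p2, 5, 5910), (23, ops, x2, 4, 7120), (23, ops, x2, 5, 7120), (23, x3, rd, 4, 9390), (23, x3, rd, 5, 9390), (28, p1, x3, 1, 1760), (6, x3, rd, 4, 9390)}
Projecting to budget, pid (6 duplicate(s) eliminated): {(1760, p1), (5630, fin), (5910, ops), (7120, ops), (7510, fin), (9390, x3)}

{(1760, p1), (5630, fin), (5910, ops), (7120, ops), (7510, fin), (9390, x3)}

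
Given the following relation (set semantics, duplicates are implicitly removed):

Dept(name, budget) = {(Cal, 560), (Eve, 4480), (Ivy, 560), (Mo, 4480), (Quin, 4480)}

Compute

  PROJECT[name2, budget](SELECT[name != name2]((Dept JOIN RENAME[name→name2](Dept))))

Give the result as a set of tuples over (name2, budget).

ρ[name→name2]: schema becomes (name2, budget); tuples unchanged.
Dept ⋈ RENAME[name→name2](Dept) (natural join on budget): {(Cal, 560, Cal), (Cal, 560, Ivy), (Eve, 4480, Eve), (Eve, 4480, Mo), (Eve, 4480, Quin), (Ivy, 560, Cal), (Ivy, 560, Ivy), (Mo, 4480, Eve), (Mo, 4480, Mo), (Mo, 4480, Quin), (Quin, 4480, Eve), (Quin, 4480, Mo), (Quin, 4480, Quin)}
Apply σ_{name != name2}; surviving tuples: {(Cal, 560, Ivy), (Eve, 4480, Mo), (Eve, 4480, Quin), (Ivy, 560, Cal), (Mo, 4480, Eve), (Mo, 4480, Quin), (Quin, 4480, Eve), (Quin, 4480, Mo)}
Keep only column(s) name2, budget (3 duplicate(s) eliminated): {(Cal, 560), (Eve, 4480), (Ivy, 560), (Mo, 4480), (Quin, 4480)}

{(Cal, 560), (Eve, 4480), (Ivy, 560), (Mo, 4480), (Quin, 4480)}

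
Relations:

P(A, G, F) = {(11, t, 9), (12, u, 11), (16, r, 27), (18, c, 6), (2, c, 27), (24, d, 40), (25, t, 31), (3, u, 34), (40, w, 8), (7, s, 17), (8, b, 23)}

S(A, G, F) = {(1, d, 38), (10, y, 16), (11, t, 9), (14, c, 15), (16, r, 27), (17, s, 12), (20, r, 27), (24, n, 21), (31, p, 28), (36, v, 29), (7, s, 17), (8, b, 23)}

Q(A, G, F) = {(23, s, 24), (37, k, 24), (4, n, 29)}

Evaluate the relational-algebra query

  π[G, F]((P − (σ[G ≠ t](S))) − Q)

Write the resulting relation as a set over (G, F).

{(c, 27), (c, 6), (d, 40), (t, 31), (t, 9), (u, 11), (u, 34), (w, 8)}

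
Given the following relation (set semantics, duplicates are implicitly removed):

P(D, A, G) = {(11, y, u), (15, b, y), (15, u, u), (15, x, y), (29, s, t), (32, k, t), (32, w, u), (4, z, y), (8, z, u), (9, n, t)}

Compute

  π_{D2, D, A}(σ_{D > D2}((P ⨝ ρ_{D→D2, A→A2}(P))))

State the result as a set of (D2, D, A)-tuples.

ρ[D→D2, A→A2]: schema becomes (D2, A2, G); tuples unchanged.
P ⋈ ρ_{D→D2, A→A2}(P) (natural join on G): {(11, y, u, 11, y), (11, y, u, 15, u), (11, y, u, 32, w), (11, y, u, 8, z), (15, b, y, 15, b), (15, b, y, 15, x), (15, b, y, 4, z), (15, u, u, 11, y), (15, u, u, 15, u), (15, u, u, 32, w), (15, u, u, 8, z), (15, x, y, 15, b), (15, x, y, 15, x), (15, x, y, 4, z), (29, s, t, 29, s), (29, s, t, 32, k), (29, s, t, 9, n), (32, k, t, 29, s), (32, k, t, 32, k), (32, k, t, 9, n), (32, w, u, 11, y), (32, w, u, 15, u), (32, w, u, 32, w), (32, w, u, 8, z), (4, z, y, 15, b), (4, z, y, 15, x), (4, z, y, 4, z), (8, z, u, 11, y), (8, z, u, 15, u), (8, z, u, 32, w), (8, z, u, 8, z), (9, n, t, 29, s), (9, n, t, 32, k), (9, n, t, 9, n)}
Filtering on D > D2 leaves {(11, y, u, 8, z), (15, b, y, 4, z), (15, u, u, 11, y), (15, u, u, 8, z), (15, x, y, 4, z), (29, s, t, 9, n), (32, k, t, 29, s), (32, k, t, 9, n), (32, w, u, 11, y), (32, w, u, 15, u), (32, w, u, 8, z)}.
Keep only column(s) D2, D, A: {(11, 15, u), (11, 32, w), (15, 32, w), (29, 32, k), (4, 15, b), (4, 15, x), (8, 11, y), (8, 15, u), (8, 32, w), (9, 29, s), (9, 32, k)}

{(11, 15, u), (11, 32, w), (15, 32, w), (29, 32, k), (4, 15, b), (4, 15, x), (8, 11, y), (8, 15, u), (8, 32, w), (9, 29, s), (9, 32, k)}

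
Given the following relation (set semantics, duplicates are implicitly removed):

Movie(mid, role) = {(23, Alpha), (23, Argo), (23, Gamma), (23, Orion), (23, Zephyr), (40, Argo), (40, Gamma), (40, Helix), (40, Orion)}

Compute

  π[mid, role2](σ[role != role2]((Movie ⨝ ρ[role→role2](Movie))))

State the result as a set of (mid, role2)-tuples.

{(23, Alpha), (23, Argo), (23, Gamma), (23, Orion), (23, Zephyr), (40, Argo), (40, Gamma), (40, Helix), (40, Orion)}

ρ[role→role2]: schema becomes (mid, role2); tuples unchanged.
Movie ⋈ ρ[role→role2](Movie) (natural join on mid): {(23, Alpha, Alpha), (23, Alpha, Argo), (23, Alpha, Gamma), (23, Alpha, Orion), (23, Alpha, Zephyr), (23, Argo, Alpha), (23, Argo, Argo), (23, Argo, Gamma), (23, Argo, Orion), (23, Argo, Zephyr), (23, Gamma, Alpha), (23, Gamma, Argo), (23, Gamma, Gamma), (23, Gamma, Orion), (23, Gamma, Zephyr), (23, Orion, Alpha), (23, Orion, Argo), (23, Orion, Gamma), (23, Orion, Orion), (23, Orion, Zephyr), (23, Zephyr, Alpha), (23, Zephyr, Argo), (23, Zephyr, Gamma), (23, Zephyr, Orion), (23, Zephyr, Zephyr), (40, Argo, Argo), (40, Argo, Gamma), (40, Argo, Helix), (40, Argo, Orion), (40, Gamma, Argo), (40, Gamma, Gamma), (40, Gamma, Helix), (40, Gamma, Orion), (40, Helix, Argo), (40, Helix, Gamma), (40, Helix, Helix), (40, Helix, Orion), (40, Orion, Argo), (40, Orion, Gamma), (40, Orion, Helix), (40, Orion, Orion)}
Apply σ_{role != role2}; surviving tuples: {(23, Alpha, Argo), (23, Alpha, Gamma), (23, Alpha, Orion), (23, Alpha, Zephyr), (23, Argo, Alpha), (23, Argo, Gamma), (23, Argo, Orion), (23, Argo, Zephyr), (23, Gamma, Alpha), (23, Gamma, Argo), (23, Gamma, Orion), (23, Gamma, Zephyr), (23, Orion, Alpha), (23, Orion, Argo), (23, Orion, Gamma), (23, Orion, Zephyr), (23, Zephyr, Alpha), (23, Zephyr, Argo), (23, Zephyr, Gamma), (23, Zephyr, Orion), (40, Argo, Gamma), (40, Argo, Helix), (40, Argo, Orion), (40, Gamma, Argo), (40, Gamma, Helix), (40, Gamma, Orion), (40, Helix, Argo), (40, Helix, Gamma), (40, Helix, Orion), (40, Orion, Argo), (40, Orion, Gamma), (40, Orion, Helix)}
Projecting to mid, role2 (23 duplicate(s) eliminated): {(23, Alpha), (23, Argo), (23, Gamma), (23, Orion), (23, Zephyr), (40, Argo), (40, Gamma), (40, Helix), (40, Orion)}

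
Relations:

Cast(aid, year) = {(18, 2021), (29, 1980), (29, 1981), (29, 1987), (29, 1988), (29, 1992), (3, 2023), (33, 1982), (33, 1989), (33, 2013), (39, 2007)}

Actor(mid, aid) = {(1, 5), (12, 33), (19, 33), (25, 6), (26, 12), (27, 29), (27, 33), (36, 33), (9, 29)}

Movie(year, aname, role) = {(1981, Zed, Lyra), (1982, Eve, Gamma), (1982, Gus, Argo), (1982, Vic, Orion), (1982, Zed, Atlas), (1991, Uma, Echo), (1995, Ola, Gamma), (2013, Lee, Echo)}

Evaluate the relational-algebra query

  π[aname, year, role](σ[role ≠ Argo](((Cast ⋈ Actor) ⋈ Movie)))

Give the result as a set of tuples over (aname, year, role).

{(Eve, 1982, Gamma), (Lee, 2013, Echo), (Vic, 1982, Orion), (Zed, 1981, Lyra), (Zed, 1982, Atlas)}

Cast ⋈ Actor (natural join on aid): {(29, 1980, 27), (29, 1980, 9), (29, 1981, 27), (29, 1981, 9), (29, 1987, 27), (29, 1987, 9), (29, 1988, 27), (29, 1988, 9), (29, 1992, 27), (29, 1992, 9), (33, 1982, 12), (33, 1982, 19), (33, 1982, 27), (33, 1982, 36), (33, 1989, 12), (33, 1989, 19), (33, 1989, 27), (33, 1989, 36), (33, 2013, 12), (33, 2013, 19), (33, 2013, 27), (33, 2013, 36)}
(Cast ⋈ Actor) ⋈ Movie (natural join on year): {(29, 1981, 27, Zed, Lyra), (29, 1981, 9, Zed, Lyra), (33, 1982, 12, Eve, Gamma), (33, 1982, 12, Gus, Argo), (33, 1982, 12, Vic, Orion), (33, 1982, 12, Zed, Atlas), (33, 1982, 19, Eve, Gamma), (33, 1982, 19, Gus, Argo), (33, 1982, 19, Vic, Orion), (33, 1982, 19, Zed, Atlas), (33, 1982, 27, Eve, Gamma), (33, 1982, 27, Gus, Argo), (33, 1982, 27, Vic, Orion), (33, 1982, 27, Zed, Atlas), (33, 1982, 36, Eve, Gamma), (33, 1982, 36, Gus, Argo), (33, 1982, 36, Vic, Orion), (33, 1982, 36, Zed, Atlas), (33, 2013, 12, Lee, Echo), (33, 2013, 19, Lee, Echo), (33, 2013, 27, Lee, Echo), (33, 2013, 36, Lee, Echo)}
Filtering on role ≠ Argo leaves {(29, 1981, 27, Zed, Lyra), (29, 1981, 9, Zed, Lyra), (33, 1982, 12, Eve, Gamma), (33, 1982, 12, Vic, Orion), (33, 1982, 12, Zed, Atlas), (33, 1982, 19, Eve, Gamma), (33, 1982, 19, Vic, Orion), (33, 1982, 19, Zed, Atlas), (33, 1982, 27, Eve, Gamma), (33, 1982, 27, Vic, Orion), (33, 1982, 27, Zed, Atlas), (33, 1982, 36, Eve, Gamma), (33, 1982, 36, Vic, Orion), (33, 1982, 36, Zed, Atlas), (33, 2013, 12, Lee, Echo), (33, 2013, 19, Lee, Echo), (33, 2013, 27, Lee, Echo), (33, 2013, 36, Lee, Echo)}.
Keep only column(s) aname, year, role (13 duplicate(s) eliminated): {(Eve, 1982, Gamma), (Lee, 2013, Echo), (Vic, 1982, Orion), (Zed, 1981, Lyra), (Zed, 1982, Atlas)}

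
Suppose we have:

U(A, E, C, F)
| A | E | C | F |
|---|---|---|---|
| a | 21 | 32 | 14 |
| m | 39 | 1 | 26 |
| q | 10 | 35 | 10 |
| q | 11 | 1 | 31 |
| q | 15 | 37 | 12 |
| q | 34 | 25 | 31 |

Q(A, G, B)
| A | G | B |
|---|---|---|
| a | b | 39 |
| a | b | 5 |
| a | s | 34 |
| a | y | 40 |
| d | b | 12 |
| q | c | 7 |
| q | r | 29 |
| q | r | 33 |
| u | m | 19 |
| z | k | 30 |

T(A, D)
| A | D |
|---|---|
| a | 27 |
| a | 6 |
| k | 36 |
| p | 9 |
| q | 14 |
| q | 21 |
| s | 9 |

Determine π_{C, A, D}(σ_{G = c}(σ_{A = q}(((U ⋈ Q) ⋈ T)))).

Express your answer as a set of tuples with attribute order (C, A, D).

{(1, q, 14), (1, q, 21), (25, q, 14), (25, q, 21), (35, q, 14), (35, q, 21), (37, q, 14), (37, q, 21)}

Joining U and Q on A yields {(a, 21, 32, 14, b, 39), (a, 21, 32, 14, b, 5), (a, 21, 32, 14, s, 34), (a, 21, 32, 14, y, 40), (q, 10, 35, 10, c, 7), (q, 10, 35, 10, r, 29), (q, 10, 35, 10, r, 33), (q, 11, 1, 31, c, 7), (q, 11, 1, 31, r, 29), (q, 11, 1, 31, r, 33), (q, 15, 37, 12, c, 7), (q, 15, 37, 12, r, 29), (q, 15, 37, 12, r, 33), (q, 34, 25, 31, c, 7), (q, 34, 25, 31, r, 29), (q, 34, 25, 31, r, 33)}.
Joining (U ⋈ Q) and T on A yields {(a, 21, 32, 14, b, 39, 27), (a, 21, 32, 14, b, 39, 6), (a, 21, 32, 14, b, 5, 27), (a, 21, 32, 14, b, 5, 6), (a, 21, 32, 14, s, 34, 27), (a, 21, 32, 14, s, 34, 6), (a, 21, 32, 14, y, 40, 27), (a, 21, 32, 14, y, 40, 6), (q, 10, 35, 10, c, 7, 14), (q, 10, 35, 10, c, 7, 21), (q, 10, 35, 10, r, 29, 14), (q, 10, 35, 10, r, 29, 21), (q, 10, 35, 10, r, 33, 14), (q, 10, 35, 10, r, 33, 21), (q, 11, 1, 31, c, 7, 14), (q, 11, 1, 31, c, 7, 21), (q, 11, 1, 31, r, 29, 14), (q, 11, 1, 31, r, 29, 21), (q, 11, 1, 31, r, 33, 14), (q, 11, 1, 31, r, 33, 21), (q, 15, 37, 12, c, 7, 14), (q, 15, 37, 12, c, 7, 21), (q, 15, 37, 12, r, 29, 14), (q, 15, 37, 12, r, 29, 21), (q, 15, 37, 12, r, 33, 14), (q, 15, 37, 12, r, 33, 21), (q, 34, 25, 31, c, 7, 14), (q, 34, 25, 31, c, 7, 21), (q, 34, 25, 31, r, 29, 14), (q, 34, 25, 31, r, 29, 21), (q, 34, 25, 31, r, 33, 14), (q, 34, 25, 31, r, 33, 21)}.
σ[A = q]: keep tuples satisfying A = q → {(q, 10, 35, 10, c, 7, 14), (q, 10, 35, 10, c, 7, 21), (q, 10, 35, 10, r, 29, 14), (q, 10, 35, 10, r, 29, 21), (q, 10, 35, 10, r, 33, 14), (q, 10, 35, 10, r, 33, 21), (q, 11, 1, 31, c, 7, 14), (q, 11, 1, 31, c, 7, 21), (q, 11, 1, 31, r, 29, 14), (q, 11, 1, 31, r, 29, 21), (q, 11, 1, 31, r, 33, 14), (q, 11, 1, 31, r, 33, 21), (q, 15, 37, 12, c, 7, 14), (q, 15, 37, 12, c, 7, 21), (q, 15, 37, 12, r, 29, 14), (q, 15, 37, 12, r, 29, 21), (q, 15, 37, 12, r, 33, 14), (q, 15, 37, 12, r, 33, 21), (q, 34, 25, 31, c, 7, 14), (q, 34, 25, 31, c, 7, 21), (q, 34, 25, 31, r, 29, 14), (q, 34, 25, 31, r, 29, 21), (q, 34, 25, 31, r, 33, 14), (q, 34, 25, 31, r, 33, 21)}
σ[G = c]: keep tuples satisfying G = c → {(q, 10, 35, 10, c, 7, 14), (q, 10, 35, 10, c, 7, 21), (q, 11, 1, 31, c, 7, 14), (q, 11, 1, 31, c, 7, 21), (q, 15, 37, 12, c, 7, 14), (q, 15, 37, 12, c, 7, 21), (q, 34, 25, 31, c, 7, 14), (q, 34, 25, 31, c, 7, 21)}
π_{C, A, D} gives {(1, q, 14), (1, q, 21), (25, q, 14), (25, q, 21), (35, q, 14), (35, q, 21), (37, q, 14), (37, q, 21)}.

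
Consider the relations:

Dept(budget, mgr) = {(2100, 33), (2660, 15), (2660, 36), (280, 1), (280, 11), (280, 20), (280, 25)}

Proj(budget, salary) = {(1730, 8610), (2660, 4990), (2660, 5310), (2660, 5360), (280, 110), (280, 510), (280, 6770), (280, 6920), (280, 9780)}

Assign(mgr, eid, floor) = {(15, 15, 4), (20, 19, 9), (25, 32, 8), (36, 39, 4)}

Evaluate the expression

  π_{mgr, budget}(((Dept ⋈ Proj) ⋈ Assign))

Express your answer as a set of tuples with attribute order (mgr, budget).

Joining Dept and Proj on budget yields {(2660, 15, 4990), (2660, 15, 5310), (2660, 15, 5360), (2660, 36, 4990), (2660, 36, 5310), (2660, 36, 5360), (280, 1, 110), (280, 1, 510), (280, 1, 6770), (280, 1, 6920), (280, 1, 9780), (280, 11, 110), (280, 11, 510), (280, 11, 6770), (280, 11, 6920), (280, 11, 9780), (280, 20, 110), (280, 20, 510), (280, 20, 6770), (280, 20, 6920), (280, 20, 9780), (280, 25, 110), (280, 25, 510), (280, 25, 6770), (280, 25, 6920), (280, 25, 9780)}.
Joining (Dept ⋈ Proj) and Assign on mgr yields {(2660, 15, 4990, 15, 4), (2660, 15, 5310, 15, 4), (2660, 15, 5360, 15, 4), (2660, 36, 4990, 39, 4), (2660, 36, 5310, 39, 4), (2660, 36, 5360, 39, 4), (280, 20, 110, 19, 9), (280, 20, 510, 19, 9), (280, 20, 6770, 19, 9), (280, 20, 6920, 19, 9), (280, 20, 9780, 19, 9), (280, 25, 110, 32, 8), (280, 25, 510, 32, 8), (280, 25, 6770, 32, 8), (280, 25, 6920, 32, 8), (280, 25, 9780, 32, 8)}.
π_{mgr, budget} gives {(15, 2660), (20, 280), (25, 280), (36, 2660)} (12 duplicate(s) eliminated).

{(15, 2660), (20, 280), (25, 280), (36, 2660)}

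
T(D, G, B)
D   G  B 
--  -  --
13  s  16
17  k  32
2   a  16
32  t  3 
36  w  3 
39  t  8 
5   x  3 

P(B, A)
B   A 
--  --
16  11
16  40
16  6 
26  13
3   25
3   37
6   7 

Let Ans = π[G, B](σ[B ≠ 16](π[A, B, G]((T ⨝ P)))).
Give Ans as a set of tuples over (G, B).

{(t, 3), (w, 3), (x, 3)}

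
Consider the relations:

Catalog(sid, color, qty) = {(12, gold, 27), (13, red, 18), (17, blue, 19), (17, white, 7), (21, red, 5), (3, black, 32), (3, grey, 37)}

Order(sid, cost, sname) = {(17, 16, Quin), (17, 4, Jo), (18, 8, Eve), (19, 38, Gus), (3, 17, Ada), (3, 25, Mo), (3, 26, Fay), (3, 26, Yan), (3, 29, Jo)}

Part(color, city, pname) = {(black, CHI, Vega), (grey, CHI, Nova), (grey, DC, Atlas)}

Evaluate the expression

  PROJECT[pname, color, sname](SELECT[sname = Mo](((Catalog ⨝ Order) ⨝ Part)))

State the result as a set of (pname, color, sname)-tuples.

{(Atlas, grey, Mo), (Nova, grey, Mo), (Vega, black, Mo)}

Catalog ⋈ Order (natural join on sid): {(17, blue, 19, 16, Quin), (17, blue, 19, 4, Jo), (17, white, 7, 16, Quin), (17, white, 7, 4, Jo), (3, black, 32, 17, Ada), (3, black, 32, 25, Mo), (3, black, 32, 26, Fay), (3, black, 32, 26, Yan), (3, black, 32, 29, Jo), (3, grey, 37, 17, Ada), (3, grey, 37, 25, Mo), (3, grey, 37, 26, Fay), (3, grey, 37, 26, Yan), (3, grey, 37, 29, Jo)}
(Catalog ⨝ Order) ⋈ Part (natural join on color): {(3, black, 32, 17, Ada, CHI, Vega), (3, black, 32, 25, Mo, CHI, Vega), (3, black, 32, 26, Fay, CHI, Vega), (3, black, 32, 26, Yan, CHI, Vega), (3, black, 32, 29, Jo, CHI, Vega), (3, grey, 37, 17, Ada, CHI, Nova), (3, grey, 37, 17, Ada, DC, Atlas), (3, grey, 37, 25, Mo, CHI, Nova), (3, grey, 37, 25, Mo, DC, Atlas), (3, grey, 37, 26, Fay, CHI, Nova), (3, grey, 37, 26, Fay, DC, Atlas), (3, grey, 37, 26, Yan, CHI, Nova), (3, grey, 37, 26, Yan, DC, Atlas), (3, grey, 37, 29, Jo, CHI, Nova), (3, grey, 37, 29, Jo, DC, Atlas)}
σ[sname = Mo]: keep tuples satisfying sname = Mo → {(3, black, 32, 25, Mo, CHI, Vega), (3, grey, 37, 25, Mo, CHI, Nova), (3, grey, 37, 25, Mo, DC, Atlas)}
Keep only column(s) pname, color, sname: {(Atlas, grey, Mo), (Nova, grey, Mo), (Vega, black, Mo)}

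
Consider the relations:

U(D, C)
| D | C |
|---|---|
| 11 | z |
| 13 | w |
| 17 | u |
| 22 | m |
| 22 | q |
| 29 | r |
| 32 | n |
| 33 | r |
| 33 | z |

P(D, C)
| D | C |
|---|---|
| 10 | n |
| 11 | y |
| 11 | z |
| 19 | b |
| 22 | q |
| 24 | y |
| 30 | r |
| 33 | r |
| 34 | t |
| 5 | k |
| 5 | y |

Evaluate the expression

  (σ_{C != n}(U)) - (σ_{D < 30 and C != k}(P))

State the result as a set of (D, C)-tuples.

{(13, w), (17, u), (22, m), (29, r), (33, r), (33, z)}

Selection C != n: {(11, z), (13, w), (17, u), (22, m), (22, q), (29, r), (33, r), (33, z)}
Selection D < 30 and C != k: {(10, n), (11, y), (11, z), (19, b), (22, q), (24, y), (5, y)}
Difference: {(11, z), (13, w), (17, u), (22, m), (22, q), (29, r), (33, r), (33, z)} with {(10, n), (11, y), (11, z), (19, b), (22, q), (24, y), (5, y)} → {(13, w), (17, u), (22, m), (29, r), (33, r), (33, z)}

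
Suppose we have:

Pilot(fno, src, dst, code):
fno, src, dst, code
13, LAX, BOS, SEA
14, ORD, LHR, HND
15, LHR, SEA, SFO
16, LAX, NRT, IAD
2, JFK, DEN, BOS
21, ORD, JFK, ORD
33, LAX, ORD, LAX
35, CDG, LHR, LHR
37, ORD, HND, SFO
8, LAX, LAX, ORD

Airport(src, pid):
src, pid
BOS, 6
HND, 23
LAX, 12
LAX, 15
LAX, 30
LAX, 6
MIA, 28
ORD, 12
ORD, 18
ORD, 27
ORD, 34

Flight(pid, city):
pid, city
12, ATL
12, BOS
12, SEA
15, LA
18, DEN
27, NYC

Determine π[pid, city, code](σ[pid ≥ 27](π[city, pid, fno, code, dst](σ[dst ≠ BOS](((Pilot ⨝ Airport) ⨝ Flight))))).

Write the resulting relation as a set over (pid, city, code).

{(27, NYC, HND), (27, NYC, ORD), (27, NYC, SFO)}

Natural join on src: {(13, LAX, BOS, SEA, 12), (13, LAX, BOS, SEA, 15), (13, LAX, BOS, SEA, 30), (13, LAX, BOS, SEA, 6), (14, ORD, LHR, HND, 12), (14, ORD, LHR, HND, 18), (14, ORD, LHR, HND, 27), (14, ORD, LHR, HND, 34), (16, LAX, NRT, IAD, 12), (16, LAX, NRT, IAD, 15), (16, LAX, NRT, IAD, 30), (16, LAX, NRT, IAD, 6), (21, ORD, JFK, ORD, 12), (21, ORD, JFK, ORD, 18), (21, ORD, JFK, ORD, 27), (21, ORD, JFK, ORD, 34), (33, LAX, ORD, LAX, 12), (33, LAX, ORD, LAX, 15), (33, LAX, ORD, LAX, 30), (33, LAX, ORD, LAX, 6), (37, ORD, HND, SFO, 12), (37, ORD, HND, SFO, 18), (37, ORD, HND, SFO, 27), (37, ORD, HND, SFO, 34), (8, LAX, LAX, ORD, 12), (8, LAX, LAX, ORD, 15), (8, LAX, LAX, ORD, 30), (8, LAX, LAX, ORD, 6)}
Natural join on pid: {(13, LAX, BOS, SEA, 12, ATL), (13, LAX, BOS, SEA, 12, BOS), (13, LAX, BOS, SEA, 12, SEA), (13, LAX, BOS, SEA, 15, LA), (14, ORD, LHR, HND, 12, ATL), (14, ORD, LHR, HND, 12, BOS), (14, ORD, LHR, HND, 12, SEA), (14, ORD, LHR, HND, 18, DEN), (14, ORD, LHR, HND, 27, NYC), (16, LAX, NRT, IAD, 12, ATL), (16, LAX, NRT, IAD, 12, BOS), (16, LAX, NRT, IAD, 12, SEA), (16, LAX, NRT, IAD, 15, LA), (21, ORD, JFK, ORD, 12, ATL), (21, ORD, JFK, ORD, 12, BOS), (21, ORD, JFK, ORD, 12, SEA), (21, ORD, JFK, ORD, 18, DEN), (21, ORD, JFK, ORD, 27, NYC), (33, LAX, ORD, LAX, 12, ATL), (33, LAX, ORD, LAX, 12, BOS), (33, LAX, ORD, LAX, 12, SEA), (33, LAX, ORD, LAX, 15, LA), (37, ORD, HND, SFO, 12, ATL), (37, ORD, HND, SFO, 12, BOS), (37, ORD, HND, SFO, 12, SEA), (37, ORD, HND, SFO, 18, DEN), (37, ORD, HND, SFO, 27, NYC), (8, LAX, LAX, ORD, 12, ATL), (8, LAX, LAX, ORD, 12, BOS), (8, LAX, LAX, ORD, 12, SEA), (8, LAX, LAX, ORD, 15, LA)}
Filtering on dst ≠ BOS leaves {(14, ORD, LHR, HND, 12, ATL), (14, ORD, LHR, HND, 12, BOS), (14, ORD, LHR, HND, 12, SEA), (14, ORD, LHR, HND, 18, DEN), (14, ORD, LHR, HND, 27, NYC), (16, LAX, NRT, IAD, 12, ATL), (16, LAX, NRT, IAD, 12, BOS), (16, LAX, NRT, IAD, 12, SEA), (16, LAX, NRT, IAD, 15, LA), (21, ORD, JFK, ORD, 12, ATL), (21, ORD, JFK, ORD, 12, BOS), (21, ORD, JFK, ORD, 12, SEA), (21, ORD, JFK, ORD, 18, DEN), (21, ORD, JFK, ORD, 27, NYC), (33, LAX, ORD, LAX, 12, ATL), (33, LAX, ORD, LAX, 12, BOS), (33, LAX, ORD, LAX, 12, SEA), (33, LAX, ORD, LAX, 15, LA), (37, ORD, HND, SFO, 12, ATL), (37, ORD, HND, SFO, 12, BOS), (37, ORD, HND, SFO, 12, SEA), (37, ORD, HND, SFO, 18, DEN), (37, ORD, HND, SFO, 27, NYC), (8, LAX, LAX, ORD, 12, ATL), (8, LAX, LAX, ORD, 12, BOS), (8, LAX, LAX, ORD, 12, SEA), (8, LAX, LAX, ORD, 15, LA)}.
π_{city, pid, fno, code, dst} gives {(ATL, 12, 14, HND, LHR), (ATL, 12, 16, IAD, NRT), (ATL, 12, 21, ORD, JFK), (ATL, 12, 33, LAX, ORD), (ATL, 12, 37, SFO, HND), (ATL, 12, 8, ORD, LAX), (BOS, 12, 14, HND, LHR), (BOS, 12, 16, IAD, NRT), (BOS, 12, 21, ORD, JFK), (BOS, 12, 33, LAX, ORD), (BOS, 12, 37, SFO, HND), (BOS, 12, 8, ORD, LAX), (DEN, 18, 14, HND, LHR), (DEN, 18, 21, ORD, JFK), (DEN, 18, 37, SFO, HND), (LA, 15, 16, IAD, NRT), (LA, 15, 33, LAX, ORD), (LA, 15, 8, ORD, LAX), (NYC, 27, 14, HND, LHR), (NYC, 27, 21, ORD, JFK), (NYC, 27, 37, SFO, HND), (SEA, 12, 14, HND, LHR), (SEA, 12, 16, IAD, NRT), (SEA, 12, 21, ORD, JFK), (SEA, 12, 33, LAX, ORD), (SEA, 12, 37, SFO, HND), (SEA, 12, 8, ORD, LAX)}.
Filtering on pid ≥ 27 leaves {(NYC, 27, 14, HND, LHR), (NYC, 27, 21, ORD, JFK), (NYC, 27, 37, SFO, HND)}.
π_{pid, city, code} gives {(27, NYC, HND), (27, NYC, ORD), (27, NYC, SFO)}.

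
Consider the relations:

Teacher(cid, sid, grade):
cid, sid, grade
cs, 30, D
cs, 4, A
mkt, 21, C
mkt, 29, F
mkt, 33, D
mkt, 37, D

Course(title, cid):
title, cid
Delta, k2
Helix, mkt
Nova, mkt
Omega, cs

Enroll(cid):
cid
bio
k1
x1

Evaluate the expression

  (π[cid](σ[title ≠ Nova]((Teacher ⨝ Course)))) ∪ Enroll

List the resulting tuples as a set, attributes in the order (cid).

Natural join on cid: {(cs, 30, D, Omega), (cs, 4, A, Omega), (mkt, 21, C, Helix), (mkt, 21, C, Nova), (mkt, 29, F, Helix), (mkt, 29, F, Nova), (mkt, 33, D, Helix), (mkt, 33, D, Nova), (mkt, 37, D, Helix), (mkt, 37, D, Nova)}
σ[title ≠ Nova]: keep tuples satisfying title ≠ Nova → {(cs, 30, D, Omega), (cs, 4, A, Omega), (mkt, 21, C, Helix), (mkt, 29, F, Helix), (mkt, 33, D, Helix), (mkt, 37, D, Helix)}
Projecting to cid (4 duplicate(s) eliminated): {cs, mkt}
Taking the union: {bio, cs, k1, mkt, x1}

{bio, cs, k1, mkt, x1}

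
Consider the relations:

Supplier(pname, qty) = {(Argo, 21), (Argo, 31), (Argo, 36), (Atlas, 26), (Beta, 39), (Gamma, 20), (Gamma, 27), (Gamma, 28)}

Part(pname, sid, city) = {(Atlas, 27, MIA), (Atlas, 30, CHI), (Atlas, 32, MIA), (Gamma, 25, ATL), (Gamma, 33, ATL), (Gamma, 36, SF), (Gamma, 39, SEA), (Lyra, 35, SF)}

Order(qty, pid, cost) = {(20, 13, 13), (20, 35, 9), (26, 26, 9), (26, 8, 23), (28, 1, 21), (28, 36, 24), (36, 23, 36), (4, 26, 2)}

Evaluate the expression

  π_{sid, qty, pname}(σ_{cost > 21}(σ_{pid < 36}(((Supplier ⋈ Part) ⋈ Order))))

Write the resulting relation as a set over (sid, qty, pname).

{(27, 26, Atlas), (30, 26, Atlas), (32, 26, Atlas)}

Joining Supplier and Part on pname yields {(Atlas, 26, 27, MIA), (Atlas, 26, 30, CHI), (Atlas, 26, 32, MIA), (Gamma, 20, 25, ATL), (Gamma, 20, 33, ATL), (Gamma, 20, 36, SF), (Gamma, 20, 39, SEA), (Gamma, 27, 25, ATL), (Gamma, 27, 33, ATL), (Gamma, 27, 36, SF), (Gamma, 27, 39, SEA), (Gamma, 28, 25, ATL), (Gamma, 28, 33, ATL), (Gamma, 28, 36, SF), (Gamma, 28, 39, SEA)}.
Joining (Supplier ⋈ Part) and Order on qty yields {(Atlas, 26, 27, MIA, 26, 9), (Atlas, 26, 27, MIA, 8, 23), (Atlas, 26, 30, CHI, 26, 9), (Atlas, 26, 30, CHI, 8, 23), (Atlas, 26, 32, MIA, 26, 9), (Atlas, 26, 32, MIA, 8, 23), (Gamma, 20, 25, ATL, 13, 13), (Gamma, 20, 25, ATL, 35, 9), (Gamma, 20, 33, ATL, 13, 13), (Gamma, 20, 33, ATL, 35, 9), (Gamma, 20, 36, SF, 13, 13), (Gamma, 20, 36, SF, 35, 9), (Gamma, 20, 39, SEA, 13, 13), (Gamma, 20, 39, SEA, 35, 9), (Gamma, 28, 25, ATL, 1, 21), (Gamma, 28, 25, ATL, 36, 24), (Gamma, 28, 33, ATL, 1, 21), (Gamma, 28, 33, ATL, 36, 24), (Gamma, 28, 36, SF, 1, 21), (Gamma, 28, 36, SF, 36, 24), (Gamma, 28, 39, SEA, 1, 21), (Gamma, 28, 39, SEA, 36, 24)}.
σ[pid < 36]: keep tuples satisfying pid < 36 → {(Atlas, 26, 27, MIA, 26, 9), (Atlas, 26, 27, MIA, 8, 23), (Atlas, 26, 30, CHI, 26, 9), (Atlas, 26, 30, CHI, 8, 23), (Atlas, 26, 32, MIA, 26, 9), (Atlas, 26, 32, MIA, 8, 23), (Gamma, 20, 25, ATL, 13, 13), (Gamma, 20, 25, ATL, 35, 9), (Gamma, 20, 33, ATL, 13, 13), (Gamma, 20, 33, ATL, 35, 9), (Gamma, 20, 36, SF, 13, 13), (Gamma, 20, 36, SF, 35, 9), (Gamma, 20, 39, SEA, 13, 13), (Gamma, 20, 39, SEA, 35, 9), (Gamma, 28, 25, ATL, 1, 21), (Gamma, 28, 33, ATL, 1, 21), (Gamma, 28, 36, SF, 1, 21), (Gamma, 28, 39, SEA, 1, 21)}
σ[cost > 21]: keep tuples satisfying cost > 21 → {(Atlas, 26, 27, MIA, 8, 23), (Atlas, 26, 30, CHI, 8, 23), (Atlas, 26, 32, MIA, 8, 23)}
Keep only column(s) sid, qty, pname: {(27, 26, Atlas), (30, 26, Atlas), (32, 26, Atlas)}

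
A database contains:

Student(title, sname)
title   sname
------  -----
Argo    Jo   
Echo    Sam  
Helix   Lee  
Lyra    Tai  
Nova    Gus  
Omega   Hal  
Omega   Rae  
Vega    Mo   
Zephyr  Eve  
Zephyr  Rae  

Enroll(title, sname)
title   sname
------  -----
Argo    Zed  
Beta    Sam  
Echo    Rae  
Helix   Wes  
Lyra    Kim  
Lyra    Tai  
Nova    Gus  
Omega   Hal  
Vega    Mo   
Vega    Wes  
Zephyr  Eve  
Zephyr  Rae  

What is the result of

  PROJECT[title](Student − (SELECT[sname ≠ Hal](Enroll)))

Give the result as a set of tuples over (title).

{Argo, Echo, Helix, Omega}

Apply σ_{sname ≠ Hal}; surviving tuples: {(Argo, Zed), (Beta, Sam), (Echo, Rae), (Helix, Wes), (Lyra, Kim), (Lyra, Tai), (Nova, Gus), (Vega, Mo), (Vega, Wes), (Zephyr, Eve), (Zephyr, Rae)}
Set difference of the two operands is {(Argo, Jo), (Echo, Sam), (Helix, Lee), (Omega, Hal), (Omega, Rae)}.
Projecting to title (1 duplicate(s) eliminated): {Argo, Echo, Helix, Omega}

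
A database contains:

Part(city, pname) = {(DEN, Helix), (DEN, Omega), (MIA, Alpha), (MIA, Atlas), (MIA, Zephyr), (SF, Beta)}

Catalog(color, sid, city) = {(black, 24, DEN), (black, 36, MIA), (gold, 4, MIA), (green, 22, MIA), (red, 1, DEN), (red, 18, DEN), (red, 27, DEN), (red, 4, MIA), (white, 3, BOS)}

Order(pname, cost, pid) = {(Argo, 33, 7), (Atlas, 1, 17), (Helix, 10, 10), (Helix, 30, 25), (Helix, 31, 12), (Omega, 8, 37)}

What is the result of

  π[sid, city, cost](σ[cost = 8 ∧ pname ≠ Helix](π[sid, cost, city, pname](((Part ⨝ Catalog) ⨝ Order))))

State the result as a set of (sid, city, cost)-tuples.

Part ⋈ Catalog (natural join on city): {(DEN, Helix, black, 24), (DEN, Helix, red, 1), (DEN, Helix, red, 18), (DEN, Helix, red, 27), (DEN, Omega, black, 24), (DEN, Omega, red, 1), (DEN, Omega, red, 18), (DEN, Omega, red, 27), (MIA, Alpha, black, 36), (MIA, Alpha, gold, 4), (MIA, Alpha, green, 22), (MIA, Alpha, red, 4), (MIA, Atlas, black, 36), (MIA, Atlas, gold, 4), (MIA, Atlas, green, 22), (MIA, Atlas, red, 4), (MIA, Zephyr, black, 36), (MIA, Zephyr, gold, 4), (MIA, Zephyr, green, 22), (MIA, Zephyr, red, 4)}
(Part ⨝ Catalog) ⋈ Order (natural join on pname): {(DEN, Helix, black, 24, 10, 10), (DEN, Helix, black, 24, 30, 25), (DEN, Helix, black, 24, 31, 12), (DEN, Helix, red, 1, 10, 10), (DEN, Helix, red, 1, 30, 25), (DEN, Helix, red, 1, 31, 12), (DEN, Helix, red, 18, 10, 10), (DEN, Helix, red, 18, 30, 25), (DEN, Helix, red, 18, 31, 12), (DEN, Helix, red, 27, 10, 10), (DEN, Helix, red, 27, 30, 25), (DEN, Helix, red, 27, 31, 12), (DEN, Omega, black, 24, 8, 37), (DEN, Omega, red, 1, 8, 37), (DEN, Omega, red, 18, 8, 37), (DEN, Omega, red, 27, 8, 37), (MIA, Atlas, black, 36, 1, 17), (MIA, Atlas, gold, 4, 1, 17), (MIA, Atlas, green, 22, 1, 17), (MIA, Atlas, red, 4, 1, 17)}
π_{sid, cost, city, pname} gives {(1, 10, DEN, Helix), (1, 30, DEN, Helix), (1, 31, DEN, Helix), (1, 8, DEN, Omega), (18, 10, DEN, Helix), (18, 30, DEN, Helix), (18, 31, DEN, Helix), (18, 8, DEN, Omega), (22, 1, MIA, Atlas), (24, 10, DEN, Helix), (24, 30, DEN, Helix), (24, 31, DEN, Helix), (24, 8, DEN, Omega), (27, 10, DEN, Helix), (27, 30, DEN, Helix), (27, 31, DEN, Helix), (27, 8, DEN, Omega), (36, 1, MIA, Atlas), (4, 1, MIA, Atlas)} (1 duplicate(s) eliminated).
σ[cost = 8 ∧ pname ≠ Helix]: keep tuples satisfying cost = 8 ∧ pname ≠ Helix → {(1, 8, DEN, Omega), (18, 8, DEN, Omega), (24, 8, DEN, Omega), (27, 8, DEN, Omega)}
π_{sid, city, cost} gives {(1, DEN, 8), (18, DEN, 8), (24, DEN, 8), (27, DEN, 8)}.

{(1, DEN, 8), (18, DEN, 8), (24, DEN, 8), (27, DEN, 8)}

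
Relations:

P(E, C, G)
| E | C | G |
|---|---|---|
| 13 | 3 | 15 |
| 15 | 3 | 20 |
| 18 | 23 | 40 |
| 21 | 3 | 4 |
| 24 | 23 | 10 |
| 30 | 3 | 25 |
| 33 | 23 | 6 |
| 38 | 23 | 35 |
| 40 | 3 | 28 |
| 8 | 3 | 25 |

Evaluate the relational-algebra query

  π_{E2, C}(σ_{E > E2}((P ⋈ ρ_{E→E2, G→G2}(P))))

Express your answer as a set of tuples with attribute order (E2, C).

ρ[E→E2, G→G2]: schema becomes (E2, C, G2); tuples unchanged.
Natural join on C: {(13, 3, 15, 13, 15), (13, 3, 15, 15, 20), (13, 3, 15, 21, 4), (13, 3, 15, 30, 25), (13, 3, 15, 40, 28), (13, 3, 15, 8, 25), (15, 3, 20, 13, 15), (15, 3, 20, 15, 20), (15, 3, 20, 21, 4), (15, 3, 20, 30, 25), (15, 3, 20, 40, 28), (15, 3, 20, 8, 25), (18, 23, 40, 18, 40), (18, 23, 40, 24, 10), (18, 23, 40, 33, 6), (18, 23, 40, 38, 35), (21, 3, 4, 13, 15), (21, 3, 4, 15, 20), (21, 3, 4, 21, 4), (21, 3, 4, 30, 25), (21, 3, 4, 40, 28), (21, 3, 4, 8, 25), (24, 23, 10, 18, 40), (24, 23, 10, 24, 10), (24, 23, 10, 33, 6), (24, 23, 10, 38, 35), (30, 3, 25, 13, 15), (30, 3, 25, 15, 20), (30, 3, 25, 21, 4), (30, 3, 25, 30, 25), (30, 3, 25, 40, 28), (30, 3, 25, 8, 25), (33, 23, 6, 18, 40), (33, 23, 6, 24, 10), (33, 23, 6, 33, 6), (33, 23, 6, 38, 35), (38, 23, 35, 18, 40), (38, 23, 35, 24, 10), (38, 23, 35, 33, 6), (38, 23, 35, 38, 35), (40, 3, 28, 13, 15), (40, 3, 28, 15, 20), (40, 3, 28, 21, 4), (40, 3, 28, 30, 25), (40, 3, 28, 40, 28), (40, 3, 28, 8, 25), (8, 3, 25, 13, 15), (8, 3, 25, 15, 20), (8, 3, 25, 21, 4), (8, 3, 25, 30, 25), (8, 3, 25, 40, 28), (8, 3, 25, 8, 25)}
Selection E > E2: {(13, 3, 15, 8, 25), (15, 3, 20, 13, 15), (15, 3, 20, 8, 25), (21, 3, 4, 13, 15), (21, 3, 4, 15, 20), (21, 3, 4, 8, 25), (24, 23, 10, 18, 40), (30, 3, 25, 13, 15), (30, 3, 25, 15, 20), (30, 3, 25, 21, 4), (30, 3, 25, 8, 25), (33, 23, 6, 18, 40), (33, 23, 6, 24, 10), (38, 23, 35, 18, 40), (38, 23, 35, 24, 10), (38, 23, 35, 33, 6), (40, 3, 28, 13, 15), (40, 3, 28, 15, 20), (40, 3, 28, 21, 4), (40, 3, 28, 30, 25), (40, 3, 28, 8, 25)}
π_{E2, C} gives {(13, 3), (15, 3), (18, 23), (21, 3), (24, 23), (30, 3), (33, 23), (8, 3)} (13 duplicate(s) eliminated).

{(13, 3), (15, 3), (18, 23), (21, 3), (24, 23), (30, 3), (33, 23), (8, 3)}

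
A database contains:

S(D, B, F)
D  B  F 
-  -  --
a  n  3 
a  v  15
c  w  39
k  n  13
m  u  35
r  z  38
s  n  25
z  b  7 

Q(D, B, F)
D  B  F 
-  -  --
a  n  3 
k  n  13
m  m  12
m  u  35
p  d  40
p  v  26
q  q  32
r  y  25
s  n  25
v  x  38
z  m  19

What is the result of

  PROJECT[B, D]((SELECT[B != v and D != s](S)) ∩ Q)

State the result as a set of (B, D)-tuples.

{(n, a), (n, k), (u, m)}

Selection B != v and D != s: {(a, n, 3), (c, w, 39), (k, n, 13), (m, u, 35), (r, z, 38), (z, b, 7)}
Taking the intersection: {(a, n, 3), (k, n, 13), (m, u, 35)}
π[B, D]: project onto (B, D) → {(n, a), (n, k), (u, m)}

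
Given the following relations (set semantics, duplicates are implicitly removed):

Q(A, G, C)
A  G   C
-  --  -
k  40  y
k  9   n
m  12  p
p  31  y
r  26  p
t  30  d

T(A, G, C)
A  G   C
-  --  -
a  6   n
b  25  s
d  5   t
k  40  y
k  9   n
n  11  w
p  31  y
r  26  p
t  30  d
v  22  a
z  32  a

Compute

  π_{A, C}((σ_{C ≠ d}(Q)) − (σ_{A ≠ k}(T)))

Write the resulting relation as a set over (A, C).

{(k, n), (k, y), (m, p)}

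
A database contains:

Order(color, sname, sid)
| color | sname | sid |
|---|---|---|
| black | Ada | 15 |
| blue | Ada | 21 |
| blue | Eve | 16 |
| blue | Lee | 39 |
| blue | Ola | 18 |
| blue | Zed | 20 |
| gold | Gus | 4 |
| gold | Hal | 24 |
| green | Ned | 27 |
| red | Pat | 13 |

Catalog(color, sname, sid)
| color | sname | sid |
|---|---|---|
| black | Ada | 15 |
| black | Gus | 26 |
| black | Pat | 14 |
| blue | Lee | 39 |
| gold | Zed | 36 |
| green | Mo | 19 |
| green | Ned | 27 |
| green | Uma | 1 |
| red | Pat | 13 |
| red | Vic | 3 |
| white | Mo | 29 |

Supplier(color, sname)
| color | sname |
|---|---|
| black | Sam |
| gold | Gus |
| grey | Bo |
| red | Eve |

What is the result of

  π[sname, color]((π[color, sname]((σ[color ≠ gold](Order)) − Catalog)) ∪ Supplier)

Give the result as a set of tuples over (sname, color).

Filtering on color ≠ gold leaves {(black, Ada, 15), (blue, Ada, 21), (blue, Eve, 16), (blue, Lee, 39), (blue, Ola, 18), (blue, Zed, 20), (green, Ned, 27), (red, Pat, 13)}.
Set difference of the two operands is {(blue, Ada, 21), (blue, Eve, 16), (blue, Ola, 18), (blue, Zed, 20)}.
Projecting to color, sname: {(blue, Ada), (blue, Eve), (blue, Ola), (blue, Zed)}
Set union of the two operands is {(black, Sam), (blue, Ada), (blue, Eve), (blue, Ola), (blue, Zed), (gold, Gus), (grey, Bo), (red, Eve)}.
Projecting to sname, color: {(Ada, blue), (Bo, grey), (Eve, blue), (Eve, red), (Gus, gold), (Ola, blue), (Sam, black), (Zed, blue)}

{(Ada, blue), (Bo, grey), (Eve, blue), (Eve, red), (Gus, gold), (Ola, blue), (Sam, black), (Zed, blue)}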